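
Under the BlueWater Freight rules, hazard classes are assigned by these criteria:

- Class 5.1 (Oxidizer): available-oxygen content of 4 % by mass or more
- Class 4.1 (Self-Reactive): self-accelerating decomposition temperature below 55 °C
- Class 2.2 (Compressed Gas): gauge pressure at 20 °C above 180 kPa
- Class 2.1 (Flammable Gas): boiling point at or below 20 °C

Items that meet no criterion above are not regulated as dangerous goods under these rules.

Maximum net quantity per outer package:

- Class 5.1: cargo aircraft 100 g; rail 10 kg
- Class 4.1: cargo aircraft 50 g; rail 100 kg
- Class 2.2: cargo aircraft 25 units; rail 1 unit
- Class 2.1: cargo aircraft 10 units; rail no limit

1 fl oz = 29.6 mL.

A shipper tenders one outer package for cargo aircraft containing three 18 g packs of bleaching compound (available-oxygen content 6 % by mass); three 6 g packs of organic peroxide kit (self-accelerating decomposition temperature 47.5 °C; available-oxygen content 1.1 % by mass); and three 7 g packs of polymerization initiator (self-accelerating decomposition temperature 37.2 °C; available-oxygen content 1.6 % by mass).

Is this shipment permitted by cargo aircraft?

Yes

The bleaching compound has available-oxygen content 6 % by mass, which is ≥ 4 % by mass, so it is Class 5.1 (Oxidizer).
Organic peroxide kit: self-accelerating decomposition temperature 47.5 °C < 55 °C → Class 4.1 (Self-Reactive).
With self-accelerating decomposition temperature 37.2 °C (< 55 °C), the polymerization initiator falls in Class 4.1.
Total Class 4.1: (three 6 g packs = 18 g) + (three 7 g packs = 21 g) = 39 g.
39 g is within the cargo aircraft limit of 50 g for Class 4.1.
Class 5.1 quantity: three 18 g packs = 54 g.
54 g ≤ 100 g (cargo aircraft limit, Class 5.1) — within limit.
Every hazard class is within its cargo aircraft limit and no segregation rule is violated.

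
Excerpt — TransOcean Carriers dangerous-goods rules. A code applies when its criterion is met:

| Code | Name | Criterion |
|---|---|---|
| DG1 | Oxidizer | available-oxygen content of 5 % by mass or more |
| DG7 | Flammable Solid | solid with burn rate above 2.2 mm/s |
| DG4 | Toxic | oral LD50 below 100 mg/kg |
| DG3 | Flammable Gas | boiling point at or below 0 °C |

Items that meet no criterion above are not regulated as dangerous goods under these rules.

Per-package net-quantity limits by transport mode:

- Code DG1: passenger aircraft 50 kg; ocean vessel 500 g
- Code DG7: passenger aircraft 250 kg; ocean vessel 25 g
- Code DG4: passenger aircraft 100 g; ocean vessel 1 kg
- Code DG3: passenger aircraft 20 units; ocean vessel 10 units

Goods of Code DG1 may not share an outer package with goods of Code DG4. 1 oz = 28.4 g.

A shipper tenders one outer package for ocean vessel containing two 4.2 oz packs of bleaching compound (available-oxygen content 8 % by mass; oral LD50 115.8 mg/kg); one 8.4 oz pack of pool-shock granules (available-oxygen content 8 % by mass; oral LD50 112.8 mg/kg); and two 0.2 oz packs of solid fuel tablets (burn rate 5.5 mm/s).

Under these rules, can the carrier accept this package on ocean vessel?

Available-oxygen content 8 % by mass meets the Code DG1 criterion (Oxidizer), so the bleaching compound is Code DG1.
Pool-shock granules: available-oxygen content 8 % by mass ≥ 5 % by mass → Code DG1 (Oxidizer).
Burn rate 5.5 mm/s meets the Code DG7 criterion (Flammable Solid), so the solid fuel tablets are Code DG7.
Total Code DG1: (two 4.2 oz packs = 238.56 g) + (one 8.4 oz pack = 238.56 g) = 477.12 g.
That is within the Code DG1 ocean vessel limit of 500 g.
Code DG7 quantity: two 0.2 oz packs = 11.36 g.
11.36 g is within the ocean vessel limit of 25 g for Code DG7.
The segregation rule (Code DG1 with Code DG4) does not apply to Code DG1 with Code DG7.
Every hazard code is within its ocean vessel limit and no segregation rule is violated.

Yes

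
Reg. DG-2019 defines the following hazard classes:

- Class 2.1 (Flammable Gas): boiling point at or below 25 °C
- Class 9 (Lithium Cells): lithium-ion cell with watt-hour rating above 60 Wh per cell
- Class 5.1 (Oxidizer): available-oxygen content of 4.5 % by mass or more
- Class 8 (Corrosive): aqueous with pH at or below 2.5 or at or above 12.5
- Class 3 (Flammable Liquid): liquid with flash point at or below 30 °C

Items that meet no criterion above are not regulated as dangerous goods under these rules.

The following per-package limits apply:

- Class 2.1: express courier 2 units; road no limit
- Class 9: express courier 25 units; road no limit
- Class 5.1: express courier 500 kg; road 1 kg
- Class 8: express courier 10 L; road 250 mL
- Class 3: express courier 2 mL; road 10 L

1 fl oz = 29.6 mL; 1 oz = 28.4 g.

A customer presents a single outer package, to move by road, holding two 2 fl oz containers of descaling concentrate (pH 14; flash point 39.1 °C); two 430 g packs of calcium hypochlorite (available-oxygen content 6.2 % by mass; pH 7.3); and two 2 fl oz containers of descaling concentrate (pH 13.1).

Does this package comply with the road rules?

With pH 14 (≥ 12.5), the descaling concentrate falls in Class 8.
With available-oxygen content 6.2 % by mass (≥ 4.5 % by mass), the calcium hypochlorite falls in Class 5.1.
The descaling concentrate has pH 13.1, which is ≥ 12.5, so it is Class 8 (Corrosive).
Total Class 8: (two 2 fl oz containers = 118.4 mL) + (two 2 fl oz containers = 118.4 mL) = 236.8 mL.
236.8 mL ≤ 250 mL (road limit, Class 8) — within limit.
Class 5.1 quantity: two 430 g packs = 860 g.
That is within the Class 5.1 road limit of 1 kg.
Every hazard class is within its road limit and no segregation rule is violated.

Yes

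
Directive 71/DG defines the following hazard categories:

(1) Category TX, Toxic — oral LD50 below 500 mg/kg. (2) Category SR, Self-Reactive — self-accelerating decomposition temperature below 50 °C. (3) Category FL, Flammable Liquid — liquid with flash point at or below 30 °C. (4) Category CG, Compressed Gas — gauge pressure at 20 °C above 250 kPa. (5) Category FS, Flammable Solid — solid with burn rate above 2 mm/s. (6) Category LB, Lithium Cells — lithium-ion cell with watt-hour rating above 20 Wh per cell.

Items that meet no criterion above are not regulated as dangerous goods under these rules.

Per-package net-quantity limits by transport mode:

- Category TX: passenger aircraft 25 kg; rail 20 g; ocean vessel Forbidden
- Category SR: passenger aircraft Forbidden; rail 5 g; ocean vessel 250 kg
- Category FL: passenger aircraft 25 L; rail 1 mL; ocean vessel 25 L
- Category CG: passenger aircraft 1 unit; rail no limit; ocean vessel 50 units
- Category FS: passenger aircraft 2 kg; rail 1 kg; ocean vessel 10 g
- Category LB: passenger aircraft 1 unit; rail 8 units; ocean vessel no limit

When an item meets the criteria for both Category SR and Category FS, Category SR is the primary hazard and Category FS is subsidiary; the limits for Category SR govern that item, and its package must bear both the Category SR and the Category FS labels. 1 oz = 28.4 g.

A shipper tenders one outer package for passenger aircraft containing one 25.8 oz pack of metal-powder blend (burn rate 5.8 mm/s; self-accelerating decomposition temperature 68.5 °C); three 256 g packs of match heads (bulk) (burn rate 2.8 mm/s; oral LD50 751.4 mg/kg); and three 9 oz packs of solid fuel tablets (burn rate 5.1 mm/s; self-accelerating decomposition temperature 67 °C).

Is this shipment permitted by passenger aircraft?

The metal-powder blend has burn rate 5.8 mm/s, which is > 2 mm/s, so it is Category FS (Flammable Solid).
Match heads (bulk): burn rate 2.8 mm/s > 2 mm/s → Category FS (Flammable Solid).
The solid fuel tablets have burn rate 5.1 mm/s, which is > 2 mm/s, so they are Category FS (Flammable Solid).
Total Category FS: (one 25.8 oz pack = 732.72 g) + (three 256 g packs = 768 g) + (three 9 oz packs = 766.8 g) = 2267.52 g.
2267.52 g exceeds the passenger aircraft limit of 2 kg for Category FS.

No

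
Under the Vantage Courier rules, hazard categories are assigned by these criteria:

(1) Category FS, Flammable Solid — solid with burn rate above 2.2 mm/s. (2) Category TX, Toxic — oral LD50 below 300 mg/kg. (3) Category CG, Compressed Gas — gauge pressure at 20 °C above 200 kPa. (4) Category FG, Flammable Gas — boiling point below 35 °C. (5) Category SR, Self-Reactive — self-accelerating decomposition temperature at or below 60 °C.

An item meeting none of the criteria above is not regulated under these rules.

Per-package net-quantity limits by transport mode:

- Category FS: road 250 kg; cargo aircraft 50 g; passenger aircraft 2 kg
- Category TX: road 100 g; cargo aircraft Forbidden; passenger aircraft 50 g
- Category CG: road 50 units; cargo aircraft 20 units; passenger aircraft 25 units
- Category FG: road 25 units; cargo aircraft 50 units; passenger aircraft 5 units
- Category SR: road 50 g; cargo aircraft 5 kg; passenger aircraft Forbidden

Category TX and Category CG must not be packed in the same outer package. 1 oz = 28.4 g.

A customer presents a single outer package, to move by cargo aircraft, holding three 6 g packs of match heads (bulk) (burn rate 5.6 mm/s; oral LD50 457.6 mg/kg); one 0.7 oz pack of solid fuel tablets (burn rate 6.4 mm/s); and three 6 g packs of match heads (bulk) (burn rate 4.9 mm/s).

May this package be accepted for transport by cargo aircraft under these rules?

No

Match heads (bulk): burn rate 5.6 mm/s > 2.2 mm/s → Category FS (Flammable Solid).
Solid fuel tablets: burn rate 6.4 mm/s > 2.2 mm/s → Category FS (Flammable Solid).
With burn rate 4.9 mm/s (> 2.2 mm/s), the match heads (bulk) fall in Category FS.
Total Category FS: (three 6 g packs = 18 g) + (one 0.7 oz pack = 19.88 g) + (three 6 g packs = 18 g) = 55.88 g.
55.88 g > 50 g (cargo aircraft limit, Category FS) — over the limit.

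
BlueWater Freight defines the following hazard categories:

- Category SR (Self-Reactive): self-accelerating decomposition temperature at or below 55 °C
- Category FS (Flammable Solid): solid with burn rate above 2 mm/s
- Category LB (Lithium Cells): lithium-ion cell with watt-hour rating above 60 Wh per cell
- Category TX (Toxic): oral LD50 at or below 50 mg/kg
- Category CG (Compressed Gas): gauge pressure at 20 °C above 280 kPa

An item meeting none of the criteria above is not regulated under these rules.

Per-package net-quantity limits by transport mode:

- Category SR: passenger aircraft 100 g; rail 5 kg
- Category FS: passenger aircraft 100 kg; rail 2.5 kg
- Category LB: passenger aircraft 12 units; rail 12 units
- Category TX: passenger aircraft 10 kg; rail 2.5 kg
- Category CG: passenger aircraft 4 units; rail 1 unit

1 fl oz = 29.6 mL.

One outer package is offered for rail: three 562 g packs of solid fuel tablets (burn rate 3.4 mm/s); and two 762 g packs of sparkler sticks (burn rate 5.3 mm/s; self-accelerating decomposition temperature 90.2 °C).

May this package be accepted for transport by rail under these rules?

No

With burn rate 3.4 mm/s (> 2 mm/s), the solid fuel tablets fall in Category FS.
With burn rate 5.3 mm/s (> 2 mm/s), the sparkler sticks fall in Category FS.
Category FS net quantity: (three 562 g packs = 1.686 kg) + (two 762 g packs = 1.524 kg) = 3.21 kg.
That exceeds the Category FS rail limit of 2.5 kg.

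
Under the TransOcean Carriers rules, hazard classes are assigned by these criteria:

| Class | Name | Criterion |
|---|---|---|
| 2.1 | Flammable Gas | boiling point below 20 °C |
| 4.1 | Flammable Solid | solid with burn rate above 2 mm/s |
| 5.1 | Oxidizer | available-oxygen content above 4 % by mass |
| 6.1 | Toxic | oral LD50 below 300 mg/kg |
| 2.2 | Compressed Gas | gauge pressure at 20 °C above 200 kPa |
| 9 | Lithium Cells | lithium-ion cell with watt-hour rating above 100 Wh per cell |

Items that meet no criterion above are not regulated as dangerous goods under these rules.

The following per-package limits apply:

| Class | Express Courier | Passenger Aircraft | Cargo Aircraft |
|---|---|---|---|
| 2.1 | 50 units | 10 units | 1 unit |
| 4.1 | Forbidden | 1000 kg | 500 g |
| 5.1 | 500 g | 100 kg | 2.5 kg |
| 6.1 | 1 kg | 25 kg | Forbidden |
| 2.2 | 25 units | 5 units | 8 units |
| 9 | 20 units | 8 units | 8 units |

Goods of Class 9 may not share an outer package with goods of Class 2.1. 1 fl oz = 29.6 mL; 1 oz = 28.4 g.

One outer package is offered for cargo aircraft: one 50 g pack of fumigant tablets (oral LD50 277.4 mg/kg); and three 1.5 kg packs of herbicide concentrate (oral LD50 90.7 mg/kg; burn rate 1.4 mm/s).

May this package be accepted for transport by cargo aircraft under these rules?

The fumigant tablets have oral LD50 277.4 mg/kg, which is < 300 mg/kg, so they are Class 6.1 (Toxic).
The herbicide concentrate has oral LD50 90.7 mg/kg, which is < 300 mg/kg, so it is Class 6.1 (Toxic).
Class 6.1 net quantity: 50 g + (three 1.5 kg packs = 4.5 kg) = 4.55 kg.
By cargo aircraft, Class 6.1 is Forbidden regardless of quantity.

No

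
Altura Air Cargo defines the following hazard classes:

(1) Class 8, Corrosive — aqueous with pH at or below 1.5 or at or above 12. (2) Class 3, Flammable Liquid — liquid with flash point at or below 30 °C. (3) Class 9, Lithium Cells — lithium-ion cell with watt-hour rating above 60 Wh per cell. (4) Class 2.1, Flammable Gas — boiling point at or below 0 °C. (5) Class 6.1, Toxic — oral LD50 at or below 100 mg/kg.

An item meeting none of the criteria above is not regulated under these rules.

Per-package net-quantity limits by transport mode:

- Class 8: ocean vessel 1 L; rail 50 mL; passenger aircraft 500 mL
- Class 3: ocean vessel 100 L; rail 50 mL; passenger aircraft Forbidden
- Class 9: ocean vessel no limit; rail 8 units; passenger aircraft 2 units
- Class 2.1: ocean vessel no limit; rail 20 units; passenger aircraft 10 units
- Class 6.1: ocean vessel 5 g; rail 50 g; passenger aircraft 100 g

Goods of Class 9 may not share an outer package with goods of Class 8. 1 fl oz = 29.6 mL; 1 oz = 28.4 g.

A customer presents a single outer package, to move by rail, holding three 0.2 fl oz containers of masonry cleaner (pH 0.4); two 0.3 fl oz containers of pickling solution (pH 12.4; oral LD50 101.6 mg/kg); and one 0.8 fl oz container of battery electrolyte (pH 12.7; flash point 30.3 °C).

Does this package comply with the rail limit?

Masonry cleaner: pH 0.4 ≤ 1.5 → Class 8 (Corrosive).
Pickling solution: pH 12.4 ≥ 12 → Class 8 (Corrosive).
pH 12.7 meets the Class 8 criterion (Corrosive), so the battery electrolyte is Class 8.
Total Class 8: (three 0.2 fl oz containers = 17.76 mL) + (two 0.3 fl oz containers = 17.76 mL) + (one 0.8 fl oz container = 23.68 mL) = 59.2 mL.
That exceeds the Class 8 rail limit of 50 mL.

No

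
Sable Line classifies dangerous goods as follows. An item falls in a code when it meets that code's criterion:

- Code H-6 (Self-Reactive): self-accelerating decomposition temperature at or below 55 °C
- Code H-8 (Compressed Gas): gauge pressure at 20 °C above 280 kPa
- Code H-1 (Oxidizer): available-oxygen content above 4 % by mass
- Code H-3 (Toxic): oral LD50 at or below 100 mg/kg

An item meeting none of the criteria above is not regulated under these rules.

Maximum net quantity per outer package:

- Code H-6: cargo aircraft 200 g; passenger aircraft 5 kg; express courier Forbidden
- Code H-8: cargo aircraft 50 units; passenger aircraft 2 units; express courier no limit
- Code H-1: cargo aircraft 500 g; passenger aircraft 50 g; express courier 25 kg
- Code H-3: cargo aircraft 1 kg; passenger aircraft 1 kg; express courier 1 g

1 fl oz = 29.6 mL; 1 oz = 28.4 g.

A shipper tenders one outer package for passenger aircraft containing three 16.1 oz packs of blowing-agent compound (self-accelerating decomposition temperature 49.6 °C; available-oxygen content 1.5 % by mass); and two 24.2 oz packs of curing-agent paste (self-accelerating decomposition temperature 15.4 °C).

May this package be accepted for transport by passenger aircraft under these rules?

Self-accelerating decomposition temperature 49.6 °C meets the Code H-6 criterion (Self-Reactive), so the blowing-agent compound is Code H-6.
Curing-agent paste: self-accelerating decomposition temperature 15.4 °C ≤ 55 °C → Code H-6 (Self-Reactive).
Total Code H-6: (three 16.1 oz packs = 1371.72 g) + (two 24.2 oz packs = 1374.56 g) = 2746.28 g.
2746.28 g is within the passenger aircraft limit of 5 kg for Code H-6.

Yes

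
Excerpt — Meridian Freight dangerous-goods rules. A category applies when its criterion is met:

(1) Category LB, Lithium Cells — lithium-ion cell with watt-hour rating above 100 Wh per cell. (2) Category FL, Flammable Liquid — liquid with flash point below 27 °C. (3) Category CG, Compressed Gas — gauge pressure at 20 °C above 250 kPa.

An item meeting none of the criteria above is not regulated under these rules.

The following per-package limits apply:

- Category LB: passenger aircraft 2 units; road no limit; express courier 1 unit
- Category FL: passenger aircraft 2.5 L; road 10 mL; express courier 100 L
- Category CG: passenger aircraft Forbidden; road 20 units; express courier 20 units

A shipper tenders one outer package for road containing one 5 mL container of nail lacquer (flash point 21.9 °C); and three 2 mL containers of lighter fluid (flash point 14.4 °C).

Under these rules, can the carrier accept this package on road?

No

Flash point 21.9 °C meets the Category FL criterion (Flammable Liquid), so the nail lacquer is Category FL.
Flash point 14.4 °C meets the Category FL criterion (Flammable Liquid), so the lighter fluid is Category FL.
Category FL net quantity: 5 mL + (three 2 mL containers = 6 mL) = 11 mL.
That exceeds the Category FL road limit of 10 mL.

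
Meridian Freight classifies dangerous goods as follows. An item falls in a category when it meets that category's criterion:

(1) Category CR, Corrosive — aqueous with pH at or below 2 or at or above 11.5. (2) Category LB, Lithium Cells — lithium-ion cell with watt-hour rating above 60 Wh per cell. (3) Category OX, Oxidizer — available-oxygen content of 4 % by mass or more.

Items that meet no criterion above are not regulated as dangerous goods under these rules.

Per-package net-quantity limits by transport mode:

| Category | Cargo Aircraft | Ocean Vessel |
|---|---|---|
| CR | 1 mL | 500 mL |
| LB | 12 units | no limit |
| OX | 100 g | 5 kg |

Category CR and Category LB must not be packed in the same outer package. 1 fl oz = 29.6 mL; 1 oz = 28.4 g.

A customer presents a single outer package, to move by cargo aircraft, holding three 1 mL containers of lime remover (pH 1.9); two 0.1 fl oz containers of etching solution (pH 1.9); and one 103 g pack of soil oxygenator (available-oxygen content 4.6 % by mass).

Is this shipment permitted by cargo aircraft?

No

Lime remover: pH 1.9 ≤ 2 → Category CR (Corrosive).
The etching solution has pH 1.9, which is ≤ 2, so it is Category CR (Corrosive).
With available-oxygen content 4.6 % by mass (≥ 4 % by mass), the soil oxygenator falls in Category OX.
Category CR net quantity: (three 1 mL containers = 3 mL) + (two 0.1 fl oz containers = 5.92 mL) = 8.92 mL.
That exceeds the Category CR cargo aircraft limit of 1 mL.
Category OX quantity: 103 g.
103 g > 100 g (cargo aircraft limit, Category OX) — over the limit.
The segregation rule (Category CR with Category LB) does not apply to Category CR with Category OX.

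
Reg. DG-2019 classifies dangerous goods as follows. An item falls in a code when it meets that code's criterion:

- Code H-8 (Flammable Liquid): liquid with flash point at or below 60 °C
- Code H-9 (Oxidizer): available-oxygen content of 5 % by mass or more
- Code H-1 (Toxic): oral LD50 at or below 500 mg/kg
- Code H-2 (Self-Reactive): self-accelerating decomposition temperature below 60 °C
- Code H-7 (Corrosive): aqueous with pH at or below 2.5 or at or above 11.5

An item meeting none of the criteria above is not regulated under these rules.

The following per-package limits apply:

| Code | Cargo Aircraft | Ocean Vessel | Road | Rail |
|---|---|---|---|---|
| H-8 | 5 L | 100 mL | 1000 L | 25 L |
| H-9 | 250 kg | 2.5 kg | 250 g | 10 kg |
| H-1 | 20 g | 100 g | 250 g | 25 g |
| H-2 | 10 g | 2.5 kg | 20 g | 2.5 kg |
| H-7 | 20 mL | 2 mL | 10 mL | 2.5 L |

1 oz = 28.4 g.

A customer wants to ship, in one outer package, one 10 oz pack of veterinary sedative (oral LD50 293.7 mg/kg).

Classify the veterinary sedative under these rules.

Oral LD50 293.7 mg/kg meets the Code H-1 criterion (Toxic), so the veterinary sedative is Code H-1.

Code H-1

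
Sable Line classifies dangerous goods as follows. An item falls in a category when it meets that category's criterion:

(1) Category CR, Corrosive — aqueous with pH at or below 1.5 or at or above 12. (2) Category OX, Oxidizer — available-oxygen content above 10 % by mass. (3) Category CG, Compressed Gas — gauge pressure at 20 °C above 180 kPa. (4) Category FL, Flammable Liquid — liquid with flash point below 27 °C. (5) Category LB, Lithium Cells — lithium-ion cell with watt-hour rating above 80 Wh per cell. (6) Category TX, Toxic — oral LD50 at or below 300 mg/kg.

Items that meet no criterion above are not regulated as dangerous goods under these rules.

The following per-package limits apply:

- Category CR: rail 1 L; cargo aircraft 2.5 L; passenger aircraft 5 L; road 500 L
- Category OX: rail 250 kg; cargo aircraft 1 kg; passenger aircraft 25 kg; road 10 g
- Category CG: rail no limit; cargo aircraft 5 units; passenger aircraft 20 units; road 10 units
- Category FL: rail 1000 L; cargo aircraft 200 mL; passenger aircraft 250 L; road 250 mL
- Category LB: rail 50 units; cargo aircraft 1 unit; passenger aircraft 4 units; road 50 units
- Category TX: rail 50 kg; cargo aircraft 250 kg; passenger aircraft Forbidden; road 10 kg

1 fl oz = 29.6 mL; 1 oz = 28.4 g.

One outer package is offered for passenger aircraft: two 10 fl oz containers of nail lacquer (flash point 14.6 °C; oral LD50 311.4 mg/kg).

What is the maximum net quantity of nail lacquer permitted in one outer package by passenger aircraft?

Flash point 14.6 °C meets the Category FL criterion (Flammable Liquid), so the nail lacquer is Category FL.
The passenger aircraft limit for Category FL is 250 L.

250 L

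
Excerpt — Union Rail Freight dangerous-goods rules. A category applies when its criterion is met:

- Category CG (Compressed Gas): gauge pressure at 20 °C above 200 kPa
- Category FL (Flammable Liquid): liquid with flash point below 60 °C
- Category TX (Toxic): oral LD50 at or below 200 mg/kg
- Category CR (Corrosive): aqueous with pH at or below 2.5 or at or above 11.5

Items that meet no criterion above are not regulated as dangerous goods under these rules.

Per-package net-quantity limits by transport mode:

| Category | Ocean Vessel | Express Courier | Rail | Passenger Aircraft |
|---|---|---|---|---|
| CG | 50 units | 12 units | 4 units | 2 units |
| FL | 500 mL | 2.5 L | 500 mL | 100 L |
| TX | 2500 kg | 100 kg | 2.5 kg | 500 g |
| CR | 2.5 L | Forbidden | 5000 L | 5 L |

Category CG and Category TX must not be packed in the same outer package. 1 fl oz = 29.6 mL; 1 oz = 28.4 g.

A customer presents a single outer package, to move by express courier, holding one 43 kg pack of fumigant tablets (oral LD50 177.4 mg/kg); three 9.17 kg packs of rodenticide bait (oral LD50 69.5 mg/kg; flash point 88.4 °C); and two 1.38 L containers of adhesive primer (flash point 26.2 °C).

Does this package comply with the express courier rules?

Oral LD50 177.4 mg/kg meets the Category TX criterion (Toxic), so the fumigant tablets are Category TX.
With oral LD50 69.5 mg/kg (≤ 200 mg/kg), the rodenticide bait falls in Category TX.
Adhesive primer: flash point 26.2 °C < 60 °C → Category FL (Flammable Liquid).
Total Category TX: 43 kg + (three 9.17 kg packs = 27.51 kg) = 70.51 kg.
70.51 kg ≤ 100 kg (express courier limit, Category TX) — within limit.
Category FL quantity: two 1.38 L containers = 2.76 L.
That exceeds the Category FL express courier limit of 2.5 L.
The segregation rule (Category CG with Category TX) does not apply to Category TX with Category FL.

No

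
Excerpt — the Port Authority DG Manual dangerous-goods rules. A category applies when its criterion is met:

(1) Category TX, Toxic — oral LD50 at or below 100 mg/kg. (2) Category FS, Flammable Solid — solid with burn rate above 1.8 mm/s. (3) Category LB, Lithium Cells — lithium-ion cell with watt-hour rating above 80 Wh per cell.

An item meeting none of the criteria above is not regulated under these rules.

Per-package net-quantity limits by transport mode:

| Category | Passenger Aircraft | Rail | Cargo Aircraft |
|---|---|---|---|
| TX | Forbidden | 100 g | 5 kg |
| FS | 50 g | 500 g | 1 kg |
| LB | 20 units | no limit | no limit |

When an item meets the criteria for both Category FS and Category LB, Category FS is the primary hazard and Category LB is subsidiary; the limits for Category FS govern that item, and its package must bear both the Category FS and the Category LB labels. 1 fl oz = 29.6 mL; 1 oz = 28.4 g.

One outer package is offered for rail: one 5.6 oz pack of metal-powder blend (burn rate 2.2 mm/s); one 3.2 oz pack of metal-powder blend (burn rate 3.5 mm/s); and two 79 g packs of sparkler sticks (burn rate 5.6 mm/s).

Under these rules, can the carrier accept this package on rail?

Yes

Metal-powder blend: burn rate 2.2 mm/s > 1.8 mm/s → Category FS (Flammable Solid).
With burn rate 3.5 mm/s (> 1.8 mm/s), the metal-powder blend falls in Category FS.
The sparkler sticks have burn rate 5.6 mm/s, which is > 1.8 mm/s, so they are Category FS (Flammable Solid).
Category FS net quantity: (one 5.6 oz pack = 159.04 g) + (one 3.2 oz pack = 90.88 g) + (two 79 g packs = 158 g) = 407.92 g.
407.92 g is within the rail limit of 500 g for Category FS.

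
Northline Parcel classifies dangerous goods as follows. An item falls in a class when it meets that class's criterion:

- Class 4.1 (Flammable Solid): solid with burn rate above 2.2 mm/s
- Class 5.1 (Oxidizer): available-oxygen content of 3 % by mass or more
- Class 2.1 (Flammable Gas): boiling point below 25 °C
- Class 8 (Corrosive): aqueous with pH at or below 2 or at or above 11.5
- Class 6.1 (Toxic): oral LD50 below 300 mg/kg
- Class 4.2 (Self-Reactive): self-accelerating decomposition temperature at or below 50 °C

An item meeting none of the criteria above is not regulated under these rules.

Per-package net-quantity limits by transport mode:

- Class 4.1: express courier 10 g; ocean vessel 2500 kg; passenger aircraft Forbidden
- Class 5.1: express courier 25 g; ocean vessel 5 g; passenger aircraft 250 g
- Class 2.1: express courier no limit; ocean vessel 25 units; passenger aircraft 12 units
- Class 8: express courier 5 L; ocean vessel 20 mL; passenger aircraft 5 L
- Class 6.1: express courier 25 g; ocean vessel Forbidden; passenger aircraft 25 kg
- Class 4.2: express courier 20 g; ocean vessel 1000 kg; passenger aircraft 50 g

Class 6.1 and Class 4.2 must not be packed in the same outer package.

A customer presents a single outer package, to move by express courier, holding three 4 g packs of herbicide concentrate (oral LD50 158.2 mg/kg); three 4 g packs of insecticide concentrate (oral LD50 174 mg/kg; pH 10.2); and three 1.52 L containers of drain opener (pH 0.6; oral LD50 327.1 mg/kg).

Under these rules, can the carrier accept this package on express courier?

With oral LD50 158.2 mg/kg (< 300 mg/kg), the herbicide concentrate falls in Class 6.1.
Insecticide concentrate: oral LD50 174 mg/kg < 300 mg/kg → Class 6.1 (Toxic).
Drain opener: pH 0.6 ≤ 2 → Class 8 (Corrosive).
Class 6.1 net quantity: (three 4 g packs = 12 g) + (three 4 g packs = 12 g) = 24 g.
That is within the Class 6.1 express courier limit of 25 g.
Class 8 quantity: three 1.52 L containers = 4.56 L.
4.56 L is within the express courier limit of 5 L for Class 8.
The segregation rule (Class 6.1 with Class 4.2) does not apply to Class 6.1 with Class 8.
Every hazard class is within its express courier limit and no segregation rule is violated.

Yes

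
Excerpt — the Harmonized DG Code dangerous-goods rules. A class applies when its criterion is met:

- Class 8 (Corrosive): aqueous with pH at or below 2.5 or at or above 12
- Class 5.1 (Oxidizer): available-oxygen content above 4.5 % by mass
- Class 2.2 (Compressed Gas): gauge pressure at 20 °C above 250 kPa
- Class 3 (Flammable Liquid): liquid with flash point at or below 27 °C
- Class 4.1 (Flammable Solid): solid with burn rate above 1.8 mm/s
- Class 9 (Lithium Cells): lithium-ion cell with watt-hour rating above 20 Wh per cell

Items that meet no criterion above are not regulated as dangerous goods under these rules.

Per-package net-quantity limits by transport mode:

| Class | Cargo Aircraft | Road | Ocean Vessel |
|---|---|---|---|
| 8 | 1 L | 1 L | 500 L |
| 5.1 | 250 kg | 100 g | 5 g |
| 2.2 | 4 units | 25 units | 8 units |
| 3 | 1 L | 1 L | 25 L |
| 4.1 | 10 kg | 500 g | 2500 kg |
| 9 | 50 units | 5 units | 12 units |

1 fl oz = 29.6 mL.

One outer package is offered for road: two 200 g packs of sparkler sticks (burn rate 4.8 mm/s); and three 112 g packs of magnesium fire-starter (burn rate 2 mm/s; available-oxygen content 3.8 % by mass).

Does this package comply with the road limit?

No

Sparkler sticks: burn rate 4.8 mm/s > 1.8 mm/s → Class 4.1 (Flammable Solid).
Burn rate 2 mm/s meets the Class 4.1 criterion (Flammable Solid), so the magnesium fire-starter is Class 4.1.
Total Class 4.1: (two 200 g packs = 400 g) + (three 112 g packs = 336 g) = 736 g.
736 g > 500 g (road limit, Class 4.1) — over the limit.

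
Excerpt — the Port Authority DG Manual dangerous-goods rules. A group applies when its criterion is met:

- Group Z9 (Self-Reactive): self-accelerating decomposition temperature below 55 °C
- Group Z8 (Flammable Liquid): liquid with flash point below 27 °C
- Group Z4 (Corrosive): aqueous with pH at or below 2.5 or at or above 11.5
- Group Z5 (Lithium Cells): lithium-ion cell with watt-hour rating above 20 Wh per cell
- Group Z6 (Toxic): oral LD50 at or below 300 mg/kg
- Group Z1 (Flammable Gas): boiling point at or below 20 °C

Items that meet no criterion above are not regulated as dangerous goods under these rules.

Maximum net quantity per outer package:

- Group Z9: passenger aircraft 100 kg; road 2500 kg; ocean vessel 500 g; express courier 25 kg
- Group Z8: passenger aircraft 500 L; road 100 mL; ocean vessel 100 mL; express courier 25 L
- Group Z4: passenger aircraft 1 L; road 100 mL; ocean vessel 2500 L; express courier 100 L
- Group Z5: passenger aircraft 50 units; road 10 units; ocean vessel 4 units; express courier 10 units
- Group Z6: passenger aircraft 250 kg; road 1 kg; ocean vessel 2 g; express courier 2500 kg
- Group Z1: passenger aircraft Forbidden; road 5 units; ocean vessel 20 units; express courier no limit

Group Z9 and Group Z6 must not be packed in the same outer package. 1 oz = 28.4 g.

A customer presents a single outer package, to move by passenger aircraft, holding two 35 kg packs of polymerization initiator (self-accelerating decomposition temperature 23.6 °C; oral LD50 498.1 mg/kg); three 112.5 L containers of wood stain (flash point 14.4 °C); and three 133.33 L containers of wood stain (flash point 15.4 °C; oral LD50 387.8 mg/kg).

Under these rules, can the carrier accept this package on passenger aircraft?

No

Self-accelerating decomposition temperature 23.6 °C meets the Group Z9 criterion (Self-Reactive), so the polymerization initiator is Group Z9.
With flash point 14.4 °C (< 27 °C), the wood stain falls in Group Z8.
Wood stain: flash point 15.4 °C < 27 °C → Group Z8 (Flammable Liquid).
Group Z8 net quantity: (three 112.5 L containers = 337.5 L) + (three 133.33 L containers = 399.99 L) = 737.49 L.
That exceeds the Group Z8 passenger aircraft limit of 500 L.
Group Z9 quantity: two 35 kg packs = 70 kg.
That is within the Group Z9 passenger aircraft limit of 100 kg.
The segregation rule (Group Z9 with Group Z6) does not apply to Group Z8 with Group Z9.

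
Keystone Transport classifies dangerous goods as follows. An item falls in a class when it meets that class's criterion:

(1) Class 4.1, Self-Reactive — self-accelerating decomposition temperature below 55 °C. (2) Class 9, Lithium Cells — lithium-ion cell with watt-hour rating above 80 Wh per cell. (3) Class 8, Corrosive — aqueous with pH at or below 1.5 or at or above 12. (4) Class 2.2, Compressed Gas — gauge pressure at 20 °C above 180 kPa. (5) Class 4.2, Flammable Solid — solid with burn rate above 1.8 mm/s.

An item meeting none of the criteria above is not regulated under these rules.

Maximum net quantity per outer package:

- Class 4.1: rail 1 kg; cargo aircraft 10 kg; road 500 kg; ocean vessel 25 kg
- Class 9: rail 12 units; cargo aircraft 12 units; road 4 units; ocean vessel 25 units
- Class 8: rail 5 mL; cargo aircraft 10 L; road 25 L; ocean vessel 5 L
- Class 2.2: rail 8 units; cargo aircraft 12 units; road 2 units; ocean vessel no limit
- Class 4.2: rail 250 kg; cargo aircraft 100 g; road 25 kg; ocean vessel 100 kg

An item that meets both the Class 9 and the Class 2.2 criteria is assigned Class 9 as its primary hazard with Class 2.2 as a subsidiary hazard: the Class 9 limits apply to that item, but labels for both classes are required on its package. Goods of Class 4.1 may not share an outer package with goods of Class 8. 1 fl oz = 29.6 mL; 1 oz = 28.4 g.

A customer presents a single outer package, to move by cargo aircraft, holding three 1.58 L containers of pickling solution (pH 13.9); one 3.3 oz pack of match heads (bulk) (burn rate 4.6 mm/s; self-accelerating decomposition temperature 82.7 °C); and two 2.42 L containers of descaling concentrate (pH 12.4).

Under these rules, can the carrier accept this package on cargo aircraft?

Pickling solution: pH 13.9 ≥ 12 → Class 8 (Corrosive).
Match heads (bulk): burn rate 4.6 mm/s > 1.8 mm/s → Class 4.2 (Flammable Solid).
Descaling concentrate: pH 12.4 ≥ 12 → Class 8 (Corrosive).
Class 8 net quantity: (three 1.58 L containers = 4.74 L) + (two 2.42 L containers = 4.84 L) = 9.58 L.
That is within the Class 8 cargo aircraft limit of 10 L.
Class 4.2 quantity: one 3.3 oz pack = 93.72 g.
93.72 g is within the cargo aircraft limit of 100 g for Class 4.2.
The segregation rule (Class 4.1 with Class 8) does not apply to Class 8 with Class 4.2.
Every hazard class is within its cargo aircraft limit and no segregation rule is violated.

Yes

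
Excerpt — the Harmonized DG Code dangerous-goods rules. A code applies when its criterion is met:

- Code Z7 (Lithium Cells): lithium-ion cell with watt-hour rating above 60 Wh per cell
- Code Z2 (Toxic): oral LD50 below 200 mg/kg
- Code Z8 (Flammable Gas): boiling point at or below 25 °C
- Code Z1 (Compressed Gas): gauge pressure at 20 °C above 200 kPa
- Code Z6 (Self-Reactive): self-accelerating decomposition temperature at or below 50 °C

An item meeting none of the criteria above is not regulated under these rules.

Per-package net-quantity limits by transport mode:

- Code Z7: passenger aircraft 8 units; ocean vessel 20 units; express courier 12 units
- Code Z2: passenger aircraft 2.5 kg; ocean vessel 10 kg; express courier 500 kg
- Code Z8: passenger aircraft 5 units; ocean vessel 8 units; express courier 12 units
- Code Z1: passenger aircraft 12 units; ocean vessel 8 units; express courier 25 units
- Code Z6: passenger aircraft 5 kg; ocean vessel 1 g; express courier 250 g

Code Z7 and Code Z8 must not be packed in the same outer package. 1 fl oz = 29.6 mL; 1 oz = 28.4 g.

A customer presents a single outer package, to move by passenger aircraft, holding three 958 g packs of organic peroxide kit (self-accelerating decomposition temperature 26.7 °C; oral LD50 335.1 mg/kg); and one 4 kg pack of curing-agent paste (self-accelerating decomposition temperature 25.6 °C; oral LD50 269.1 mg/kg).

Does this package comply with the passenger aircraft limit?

Organic peroxide kit: self-accelerating decomposition temperature 26.7 °C ≤ 50 °C → Code Z6 (Self-Reactive).
Self-accelerating decomposition temperature 25.6 °C meets the Code Z6 criterion (Self-Reactive), so the curing-agent paste is Code Z6.
Code Z6 net quantity: (three 958 g packs = 2.874 kg) + 4 kg = 6.874 kg.
6.874 kg > 5 kg (passenger aircraft limit, Code Z6) — over the limit.

No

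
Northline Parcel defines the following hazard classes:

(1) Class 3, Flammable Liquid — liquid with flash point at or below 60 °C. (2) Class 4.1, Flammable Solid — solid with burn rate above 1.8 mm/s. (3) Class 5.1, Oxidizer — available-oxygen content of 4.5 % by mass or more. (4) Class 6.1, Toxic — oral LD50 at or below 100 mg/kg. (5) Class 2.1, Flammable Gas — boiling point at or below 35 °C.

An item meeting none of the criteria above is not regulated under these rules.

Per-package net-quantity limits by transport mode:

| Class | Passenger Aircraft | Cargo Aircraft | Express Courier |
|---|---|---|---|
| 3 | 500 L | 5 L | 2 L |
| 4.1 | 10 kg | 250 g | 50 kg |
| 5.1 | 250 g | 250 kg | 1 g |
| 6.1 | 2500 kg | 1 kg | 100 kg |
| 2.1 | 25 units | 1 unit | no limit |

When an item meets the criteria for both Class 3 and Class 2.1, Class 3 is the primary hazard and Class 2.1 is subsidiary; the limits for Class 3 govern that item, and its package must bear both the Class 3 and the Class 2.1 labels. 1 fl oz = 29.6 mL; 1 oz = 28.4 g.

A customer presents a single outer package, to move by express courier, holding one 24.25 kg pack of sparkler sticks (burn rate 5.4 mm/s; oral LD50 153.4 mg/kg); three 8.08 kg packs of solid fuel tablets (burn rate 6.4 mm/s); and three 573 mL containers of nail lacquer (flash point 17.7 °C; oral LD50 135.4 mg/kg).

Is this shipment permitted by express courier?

Sparkler sticks: burn rate 5.4 mm/s > 1.8 mm/s → Class 4.1 (Flammable Solid).
The solid fuel tablets have burn rate 6.4 mm/s, which is > 1.8 mm/s, so they are Class 4.1 (Flammable Solid).
The nail lacquer has flash point 17.7 °C, which is ≤ 60 °C, so it is Class 3 (Flammable Liquid).
Class 4.1 net quantity: 24.25 kg + (three 8.08 kg packs = 24.24 kg) = 48.49 kg.
48.49 kg is within the express courier limit of 50 kg for Class 4.1.
Class 3 quantity: three 573 mL containers = 1.719 L.
That is within the Class 3 express courier limit of 2 L.
Every hazard class is within its express courier limit and no segregation rule is violated.

Yes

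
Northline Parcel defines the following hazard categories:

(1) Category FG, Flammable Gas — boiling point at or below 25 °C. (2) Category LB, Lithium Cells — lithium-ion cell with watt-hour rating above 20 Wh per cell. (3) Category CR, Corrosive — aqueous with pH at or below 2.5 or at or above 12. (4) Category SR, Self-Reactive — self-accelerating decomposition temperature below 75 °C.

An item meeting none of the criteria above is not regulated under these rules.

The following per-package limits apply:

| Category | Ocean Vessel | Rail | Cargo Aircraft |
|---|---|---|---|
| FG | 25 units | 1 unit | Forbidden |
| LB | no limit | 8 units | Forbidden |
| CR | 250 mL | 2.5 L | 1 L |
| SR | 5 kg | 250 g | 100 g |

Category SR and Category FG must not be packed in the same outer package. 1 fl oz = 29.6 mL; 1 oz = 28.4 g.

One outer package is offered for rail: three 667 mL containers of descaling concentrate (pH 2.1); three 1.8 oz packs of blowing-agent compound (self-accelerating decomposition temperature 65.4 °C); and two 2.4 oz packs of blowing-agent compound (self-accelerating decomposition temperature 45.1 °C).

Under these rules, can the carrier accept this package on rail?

Descaling concentrate: pH 2.1 ≤ 2.5 → Category CR (Corrosive).
Self-accelerating decomposition temperature 65.4 °C meets the Category SR criterion (Self-Reactive), so the blowing-agent compound is Category SR.
Blowing-agent compound: self-accelerating decomposition temperature 45.1 °C < 75 °C → Category SR (Self-Reactive).
Category SR net quantity: (three 1.8 oz packs = 153.36 g) + (two 2.4 oz packs = 136.32 g) = 289.68 g.
289.68 g exceeds the rail limit of 250 g for Category SR.
Category CR quantity: three 667 mL containers = 2.001 L.
That is within the Category CR rail limit of 2.5 L.
The segregation rule (Category SR with Category FG) does not apply to Category SR with Category CR.

No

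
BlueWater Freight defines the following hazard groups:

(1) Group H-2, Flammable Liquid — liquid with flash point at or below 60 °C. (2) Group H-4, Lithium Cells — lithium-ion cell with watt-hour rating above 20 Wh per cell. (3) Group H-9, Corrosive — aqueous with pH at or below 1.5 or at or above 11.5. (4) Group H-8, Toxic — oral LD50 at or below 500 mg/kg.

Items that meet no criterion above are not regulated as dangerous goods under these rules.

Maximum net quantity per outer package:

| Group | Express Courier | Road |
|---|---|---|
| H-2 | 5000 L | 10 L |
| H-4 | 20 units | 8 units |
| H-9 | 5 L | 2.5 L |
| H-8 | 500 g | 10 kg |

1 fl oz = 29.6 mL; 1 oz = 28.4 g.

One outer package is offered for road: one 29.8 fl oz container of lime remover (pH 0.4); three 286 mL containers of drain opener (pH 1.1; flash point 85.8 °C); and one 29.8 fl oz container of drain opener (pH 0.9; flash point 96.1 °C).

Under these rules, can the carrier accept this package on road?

The lime remover has pH 0.4, which is ≤ 1.5, so it is Group H-9 (Corrosive).
Drain opener: pH 1.1 ≤ 1.5 → Group H-9 (Corrosive).
Drain opener: pH 0.9 ≤ 1.5 → Group H-9 (Corrosive).
Total Group H-9: (one 29.8 fl oz container = 882.08 mL) + (three 286 mL containers = 858 mL) + (one 29.8 fl oz container = 882.08 mL) = 2622.16 mL.
2622.16 mL exceeds the road limit of 2.5 L for Group H-9.

No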